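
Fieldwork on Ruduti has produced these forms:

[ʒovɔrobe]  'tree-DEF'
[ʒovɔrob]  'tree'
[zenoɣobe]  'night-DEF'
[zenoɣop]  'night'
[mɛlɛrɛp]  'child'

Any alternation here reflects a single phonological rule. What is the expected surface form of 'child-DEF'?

In [zenoɣobe] and [zenoɣop] the final segment of 'night' alternates: [b] ~ [p].
If /b/ were underlying and a rule turned it into [p] in isolation, 'tree' would also alternate; but it has [b] in both [ʒovɔrobe] and [ʒovɔrob].
Therefore /p/ is basic and [b] is derived by intervocalic voicing (voiceless stops become voiced between vowels).
The one attested form of 'child', [mɛlɛrɛp], shows underlying /mɛlɛrɛp/. Applying the same rule between vowels gives [mɛlɛrɛbe].

[mɛlɛrɛbe]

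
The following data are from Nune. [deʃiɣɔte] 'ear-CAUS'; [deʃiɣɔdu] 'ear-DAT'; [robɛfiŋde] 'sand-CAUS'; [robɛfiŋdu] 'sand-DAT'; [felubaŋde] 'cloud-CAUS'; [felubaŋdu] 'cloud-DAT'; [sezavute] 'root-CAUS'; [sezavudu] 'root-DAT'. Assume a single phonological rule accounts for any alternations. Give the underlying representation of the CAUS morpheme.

The CAUS suffix surfaces as [-de] and [-te], depending on the final segment of the stem.
By contrast the DAT suffix keeps its initial [d] throughout — that segment must be underlying.
The CAUS suffix is therefore /-te/ underlyingly, with post-nasal voicing: voiceless stops become voiced after a nasal.

/-te/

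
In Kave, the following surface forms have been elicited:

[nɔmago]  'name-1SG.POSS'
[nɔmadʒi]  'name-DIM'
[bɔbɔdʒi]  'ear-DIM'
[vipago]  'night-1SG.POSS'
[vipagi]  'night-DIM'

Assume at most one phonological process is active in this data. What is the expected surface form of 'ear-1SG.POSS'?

In [nɔmago] and [nɔmadʒi] the final segment of 'name' alternates: [g] ~ [dʒ].
Compare 'night', with invariant [g] in [vipago] and [vipagi]: an analysis with underlying /g/ and a rule producing [dʒ] before the DIM suffix would wrongly predict alternation here too.
Therefore /dʒ/ is basic and [g] is derived by depalatalization (palato-alveolar /dʒ/ becomes [g] when no front vowel follows).
From [bɔbɔdʒi] the stem 'ear' is /bɔbɔdʒ/; when no front vowel follows this yields [bɔbɔgo].

[bɔbɔgo]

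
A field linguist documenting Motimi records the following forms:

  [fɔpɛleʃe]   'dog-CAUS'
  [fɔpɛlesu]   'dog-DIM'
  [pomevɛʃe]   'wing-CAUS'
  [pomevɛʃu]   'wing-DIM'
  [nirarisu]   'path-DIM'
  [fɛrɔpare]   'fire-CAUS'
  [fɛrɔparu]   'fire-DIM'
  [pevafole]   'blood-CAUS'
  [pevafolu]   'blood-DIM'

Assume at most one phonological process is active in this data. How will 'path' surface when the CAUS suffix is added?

[nirariʃe]

The root 'dog' surfaces as [fɔpɛleʃe] and [fɔpɛlesu], with a stem-final [ʃ] ~ [s] alternation.
Compare 'wing', with invariant [ʃ] in [pomevɛʃe] and [pomevɛʃu]: an analysis with underlying /ʃ/ and a rule producing [s] before the DIM suffix would wrongly predict alternation here too.
Therefore /s/ is basic and [ʃ] is derived by palatalization before a front vowel (/s/ becomes palato-alveolar [ʃ] before a front vowel).
From [nirarisu] the stem 'path' is /niraris/; before a front vowel this yields [nirariʃe].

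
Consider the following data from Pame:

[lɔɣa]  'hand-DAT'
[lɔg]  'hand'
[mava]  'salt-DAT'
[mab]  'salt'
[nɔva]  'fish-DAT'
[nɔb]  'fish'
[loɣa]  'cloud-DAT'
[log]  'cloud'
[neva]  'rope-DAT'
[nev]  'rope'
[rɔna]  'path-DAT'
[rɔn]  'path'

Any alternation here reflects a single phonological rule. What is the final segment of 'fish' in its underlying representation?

The stem for 'fish' ends in [v] in [nɔva] but [b] in [nɔb].
If /v/ were underlying and a rule turned it into [b] in isolation, 'rope' would also alternate; but it has [v] in both [neva] and [nev].
Therefore /b/ is basic and [v] is derived by intervocalic spirantization (voiced stops become fricatives between vowels).

/b/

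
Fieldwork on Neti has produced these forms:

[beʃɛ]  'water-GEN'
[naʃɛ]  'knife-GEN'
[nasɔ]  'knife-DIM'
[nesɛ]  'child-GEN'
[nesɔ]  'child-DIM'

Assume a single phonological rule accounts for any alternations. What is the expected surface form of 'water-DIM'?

'knife' shows [ʃ] ~ [s] at the end of the stem ([naʃɛ] vs [nasɔ]).
If /s/ were underlying and a rule turned it into [ʃ] before the GEN suffix, 'child' would also alternate; but it has [s] in both [nesɛ] and [nesɔ].
Therefore /ʃ/ is basic and [s] is derived by depalatalization (palato-alveolar /ʃ/ becomes [s] when no front vowel follows).
From [beʃɛ] the stem 'water' is /beʃ/; when no front vowel follows this yields [besɔ].

[besɔ]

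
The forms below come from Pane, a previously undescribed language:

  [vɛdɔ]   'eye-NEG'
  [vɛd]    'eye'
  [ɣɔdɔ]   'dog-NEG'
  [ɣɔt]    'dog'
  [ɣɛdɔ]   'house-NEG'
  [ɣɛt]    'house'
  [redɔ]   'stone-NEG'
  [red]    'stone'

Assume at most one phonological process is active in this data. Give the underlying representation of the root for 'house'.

/ɣɛt/

'house' shows [d] ~ [t] at the end of the stem ([ɣɛdɔ] vs [ɣɛt]).
But 'stone' keeps [d] in both environments ([redɔ], [red]), so there is no rule changing /d/ to [t] in isolation.
Therefore /t/ is basic and [d] is derived by intervocalic voicing (voiceless stops become voiced between vowels).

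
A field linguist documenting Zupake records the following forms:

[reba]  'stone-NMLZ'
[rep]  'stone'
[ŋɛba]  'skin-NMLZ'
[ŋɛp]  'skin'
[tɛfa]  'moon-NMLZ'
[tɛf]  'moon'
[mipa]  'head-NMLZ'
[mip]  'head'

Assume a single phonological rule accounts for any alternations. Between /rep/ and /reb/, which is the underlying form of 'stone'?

In [reba] and [rep] the final segment of 'stone' alternates: [b] ~ [p].
Compare 'head', with invariant [p] in [mipa] and [mip]: an analysis with underlying /p/ and a rule producing [b] before the NMLZ suffix would wrongly predict alternation here too.
The alternation reflects word-final obstruent devoicing: voiced obstruents become voiceless word-finally. /b/ is underlying.

/reb/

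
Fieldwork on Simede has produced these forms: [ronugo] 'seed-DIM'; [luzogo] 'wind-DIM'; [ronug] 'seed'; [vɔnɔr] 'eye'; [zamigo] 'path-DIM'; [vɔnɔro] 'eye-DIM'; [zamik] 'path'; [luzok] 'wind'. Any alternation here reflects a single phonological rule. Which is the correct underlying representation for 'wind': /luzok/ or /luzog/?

/luzok/

The root 'wind' surfaces as [luzok] and [luzogo], with a stem-final [k] ~ [g] alternation.
But 'seed' keeps [g] in both environments ([ronug], [ronugo]), so there is no rule changing /g/ to [k] in isolation.
Therefore /k/ is basic and [g] is derived by intervocalic voicing (voiceless stops become voiced between vowels).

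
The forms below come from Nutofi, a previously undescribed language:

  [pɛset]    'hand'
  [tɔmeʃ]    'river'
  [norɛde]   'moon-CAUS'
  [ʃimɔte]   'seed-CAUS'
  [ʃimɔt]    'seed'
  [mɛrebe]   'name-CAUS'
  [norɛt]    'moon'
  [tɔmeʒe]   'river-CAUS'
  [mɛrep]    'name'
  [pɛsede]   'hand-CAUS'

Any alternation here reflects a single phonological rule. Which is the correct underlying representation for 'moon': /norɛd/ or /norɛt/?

The stem for 'moon' ends in [t] in [norɛt] but [d] in [norɛde].
If /t/ were underlying and a rule turned it into [d] before the CAUS suffix, 'seed' would also alternate; but it has [t] in both [ʃimɔt] and [ʃimɔte].
Therefore /d/ is basic and [t] is derived by word-final obstruent devoicing (voiced obstruents become voiceless word-finally).

/norɛd/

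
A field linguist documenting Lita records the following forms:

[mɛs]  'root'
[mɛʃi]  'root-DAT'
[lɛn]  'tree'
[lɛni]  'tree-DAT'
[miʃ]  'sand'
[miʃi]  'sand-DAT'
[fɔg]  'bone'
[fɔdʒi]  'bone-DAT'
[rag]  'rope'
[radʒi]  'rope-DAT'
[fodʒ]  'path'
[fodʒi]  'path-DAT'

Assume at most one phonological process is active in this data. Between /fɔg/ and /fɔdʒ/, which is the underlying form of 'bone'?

/fɔg/

In [fɔg] and [fɔdʒi] the final segment of 'bone' alternates: [g] ~ [dʒ].
If /dʒ/ were underlying and a rule turned it into [g] in isolation, 'path' would also alternate; but it has [dʒ] in both [fodʒ] and [fodʒi].
The underlying segment must be /g/; /g/ and /s/ become palato-alveolar [dʒ] and [ʃ] before a front vowel, yielding [dʒ] there.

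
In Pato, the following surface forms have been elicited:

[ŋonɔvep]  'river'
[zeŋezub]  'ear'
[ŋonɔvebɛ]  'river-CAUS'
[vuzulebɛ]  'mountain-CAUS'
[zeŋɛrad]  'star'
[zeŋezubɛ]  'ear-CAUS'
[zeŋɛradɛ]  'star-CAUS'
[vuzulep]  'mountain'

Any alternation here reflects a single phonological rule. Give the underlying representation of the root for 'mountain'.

/vuzulep/

The root 'mountain' surfaces as [vuzulebɛ] and [vuzulep], with a stem-final [b] ~ [p] alternation.
But 'ear' keeps [b] in both environments ([zeŋezubɛ], [zeŋezub]), so there is no rule changing /b/ to [p] in isolation.
So /p/ is underlying, and a rule of intervocalic voicing — voiceless stops become voiced between vowels — gives [b].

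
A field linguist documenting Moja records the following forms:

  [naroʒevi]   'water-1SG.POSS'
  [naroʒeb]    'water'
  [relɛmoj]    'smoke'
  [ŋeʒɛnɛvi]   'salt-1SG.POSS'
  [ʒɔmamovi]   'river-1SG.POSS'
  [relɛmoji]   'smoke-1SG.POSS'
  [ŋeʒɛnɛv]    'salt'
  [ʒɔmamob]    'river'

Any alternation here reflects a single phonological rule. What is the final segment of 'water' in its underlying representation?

The root 'water' surfaces as [naroʒeb] and [naroʒevi], with a stem-final [b] ~ [v] alternation.
But 'salt' keeps [v] in both environments ([ŋeʒɛnɛv], [ŋeʒɛnɛvi]), so there is no rule changing /v/ to [b] in isolation.
The underlying segment must be /b/; voiced stops become fricatives between vowels, yielding [v] there.

/b/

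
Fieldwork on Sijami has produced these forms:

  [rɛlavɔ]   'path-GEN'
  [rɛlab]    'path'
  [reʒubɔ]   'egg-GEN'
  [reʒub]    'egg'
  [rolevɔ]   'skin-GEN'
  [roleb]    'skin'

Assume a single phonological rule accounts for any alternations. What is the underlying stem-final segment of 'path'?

The stem for 'path' ends in [v] in [rɛlavɔ] but [b] in [rɛlab].
But 'egg' keeps [b] in both environments ([reʒubɔ], [reʒub]), so there is no rule changing /b/ to [v] before the GEN suffix.
Therefore /v/ is basic and [b] is derived by word-final hardening (voiced fricatives become stops word-finally).

/v/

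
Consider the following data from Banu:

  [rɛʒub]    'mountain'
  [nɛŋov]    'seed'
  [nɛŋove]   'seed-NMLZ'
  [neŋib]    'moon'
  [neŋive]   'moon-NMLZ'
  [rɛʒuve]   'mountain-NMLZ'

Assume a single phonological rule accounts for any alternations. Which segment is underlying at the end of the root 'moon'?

The stem for 'moon' ends in [v] in [neŋive] but [b] in [neŋib].
The stem 'seed' ([nɛŋove], [nɛŋov]) shows [v] unchanged in both environments, so [v] cannot be basic with [b] derived in isolation.
So /b/ is underlying, and a rule of intervocalic spirantization — voiced stops become fricatives between vowels — gives [v].

/b/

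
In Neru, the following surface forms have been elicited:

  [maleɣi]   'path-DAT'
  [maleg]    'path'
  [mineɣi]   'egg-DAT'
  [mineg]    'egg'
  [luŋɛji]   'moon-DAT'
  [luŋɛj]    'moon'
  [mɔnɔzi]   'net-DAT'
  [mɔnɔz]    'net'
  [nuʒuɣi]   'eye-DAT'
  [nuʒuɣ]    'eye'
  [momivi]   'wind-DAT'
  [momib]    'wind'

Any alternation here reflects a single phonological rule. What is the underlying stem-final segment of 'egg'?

/g/

'egg' shows [ɣ] ~ [g] at the end of the stem ([mineɣi] vs [mineg]).
Compare 'eye', with invariant [ɣ] in [nuʒuɣi] and [nuʒuɣ]: an analysis with underlying /ɣ/ and a rule producing [g] in isolation would wrongly predict alternation here too.
The alternation reflects intervocalic spirantization: voiced stops become fricatives between vowels. /g/ is underlying.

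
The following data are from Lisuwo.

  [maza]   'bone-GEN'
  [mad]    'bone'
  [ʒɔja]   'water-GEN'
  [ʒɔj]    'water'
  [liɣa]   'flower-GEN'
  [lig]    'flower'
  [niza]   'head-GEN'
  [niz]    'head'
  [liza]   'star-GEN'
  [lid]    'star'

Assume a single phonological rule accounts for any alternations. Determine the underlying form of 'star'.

In [liza] and [lid] the final segment of 'star' alternates: [z] ~ [d].
If /z/ were underlying and a rule turned it into [d] in isolation, 'head' would also alternate; but it has [z] in both [niza] and [niz].
The underlying segment must be /d/; voiced stops become fricatives between vowels, yielding [z] there.

/lid/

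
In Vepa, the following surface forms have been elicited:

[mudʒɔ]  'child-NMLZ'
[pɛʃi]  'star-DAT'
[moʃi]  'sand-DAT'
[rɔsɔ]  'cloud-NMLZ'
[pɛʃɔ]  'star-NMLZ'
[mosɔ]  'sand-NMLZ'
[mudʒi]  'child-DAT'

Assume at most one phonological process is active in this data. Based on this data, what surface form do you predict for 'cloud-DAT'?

The stem for 'sand' ends in [s] in [mosɔ] but [ʃ] in [moʃi].
But 'star' keeps [ʃ] in both environments ([pɛʃɔ], [pɛʃi]), so there is no rule changing /ʃ/ to [s] before the NMLZ suffix.
The underlying segment must be /s/; /s/ becomes palato-alveolar [ʃ] before a front vowel, yielding [ʃ] there.
The one attested form of 'cloud', [rɔsɔ], shows underlying /rɔs/. Applying the same rule before a front vowel gives [rɔʃi].

[rɔʃi]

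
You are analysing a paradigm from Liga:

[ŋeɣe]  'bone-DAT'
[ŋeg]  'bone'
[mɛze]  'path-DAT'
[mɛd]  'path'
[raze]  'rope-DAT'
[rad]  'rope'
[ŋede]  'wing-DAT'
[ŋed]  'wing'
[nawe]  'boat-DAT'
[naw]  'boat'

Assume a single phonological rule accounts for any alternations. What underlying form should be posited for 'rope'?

/raz/

The stem for 'rope' ends in [z] in [raze] but [d] in [rad].
If /d/ were underlying and a rule turned it into [z] before the DAT suffix, 'wing' would also alternate; but it has [d] in both [ŋede] and [ŋed].
Therefore /z/ is basic and [d] is derived by word-final hardening (voiced fricatives become stops word-finally).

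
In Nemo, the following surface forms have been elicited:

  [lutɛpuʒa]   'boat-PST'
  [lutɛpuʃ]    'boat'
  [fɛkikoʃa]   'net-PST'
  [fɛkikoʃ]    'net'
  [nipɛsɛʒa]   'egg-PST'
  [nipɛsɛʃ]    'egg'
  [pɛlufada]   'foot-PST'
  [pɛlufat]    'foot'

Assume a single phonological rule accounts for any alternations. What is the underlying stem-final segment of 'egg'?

In [nipɛsɛʒa] and [nipɛsɛʃ] the final segment of 'egg' alternates: [ʒ] ~ [ʃ].
But 'net' keeps [ʃ] in both environments ([fɛkikoʃa], [fɛkikoʃ]), so there is no rule changing /ʃ/ to [ʒ] before the PST suffix.
The alternation reflects word-final obstruent devoicing: voiced obstruents become voiceless word-finally. /ʒ/ is underlying.

/ʒ/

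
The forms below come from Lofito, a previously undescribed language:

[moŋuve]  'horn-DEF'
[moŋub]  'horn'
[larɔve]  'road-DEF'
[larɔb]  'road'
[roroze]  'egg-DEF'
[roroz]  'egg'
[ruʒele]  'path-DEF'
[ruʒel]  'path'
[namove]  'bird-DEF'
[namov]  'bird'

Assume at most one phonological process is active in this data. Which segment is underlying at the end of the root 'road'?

/b/

The root 'road' surfaces as [larɔve] and [larɔb], with a stem-final [v] ~ [b] alternation.
Compare 'bird', with invariant [v] in [namove] and [namov]: an analysis with underlying /v/ and a rule producing [b] in isolation would wrongly predict alternation here too.
The underlying segment must be /b/; voiced stops become fricatives between vowels, yielding [v] there.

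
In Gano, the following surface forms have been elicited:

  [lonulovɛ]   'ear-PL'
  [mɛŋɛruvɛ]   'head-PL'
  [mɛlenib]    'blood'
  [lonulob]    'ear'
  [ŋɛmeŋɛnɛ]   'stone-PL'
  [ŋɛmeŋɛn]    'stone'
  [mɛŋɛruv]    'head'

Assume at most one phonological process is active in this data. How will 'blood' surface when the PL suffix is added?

'ear' shows [b] ~ [v] at the end of the stem ([lonulob] vs [lonulovɛ]).
Compare 'head', with invariant [v] in [mɛŋɛruv] and [mɛŋɛruvɛ]: an analysis with underlying /v/ and a rule producing [b] in isolation would wrongly predict alternation here too.
The underlying segment must be /b/; voiced stops become fricatives between vowels, yielding [v] there.
The one attested form of 'blood', [mɛlenib], shows underlying /mɛlenib/. Applying the same rule between vowels gives [mɛlenivɛ].

[mɛlenivɛ]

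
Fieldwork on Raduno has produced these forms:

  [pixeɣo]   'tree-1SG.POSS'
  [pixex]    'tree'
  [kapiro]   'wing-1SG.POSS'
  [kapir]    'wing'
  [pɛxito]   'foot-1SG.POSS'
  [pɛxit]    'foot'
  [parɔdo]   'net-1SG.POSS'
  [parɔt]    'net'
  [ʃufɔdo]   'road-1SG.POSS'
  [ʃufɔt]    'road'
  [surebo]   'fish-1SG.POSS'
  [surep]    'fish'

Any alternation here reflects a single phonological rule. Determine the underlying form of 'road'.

/ʃufɔd/

In [ʃufɔdo] and [ʃufɔt] the final segment of 'road' alternates: [d] ~ [t].
The stem 'foot' ([pɛxito], [pɛxit]) shows [t] unchanged in both environments, so [t] cannot be basic with [d] derived before the 1SG.POSS suffix.
The alternation reflects word-final obstruent devoicing: voiced obstruents become voiceless word-finally. /d/ is underlying.
So 'road' = /ʃufɔd/.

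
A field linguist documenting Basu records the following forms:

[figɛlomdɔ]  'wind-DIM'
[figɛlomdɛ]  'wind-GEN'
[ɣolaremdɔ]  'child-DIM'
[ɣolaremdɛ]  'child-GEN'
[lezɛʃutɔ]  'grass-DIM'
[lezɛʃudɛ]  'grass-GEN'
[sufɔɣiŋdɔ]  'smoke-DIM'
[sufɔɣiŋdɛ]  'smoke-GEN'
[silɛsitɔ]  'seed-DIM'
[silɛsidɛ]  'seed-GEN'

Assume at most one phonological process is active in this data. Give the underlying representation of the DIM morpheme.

/-tɔ/

The DIM suffix surfaces as [-dɔ] and [-tɔ], depending on the final segment of the stem.
The GEN suffix, which begins with [d], is invariant after every stem; so [d] is not altered by any rule here.
So the underlying form is /-tɔ/, and voiceless stops become voiced after a nasal.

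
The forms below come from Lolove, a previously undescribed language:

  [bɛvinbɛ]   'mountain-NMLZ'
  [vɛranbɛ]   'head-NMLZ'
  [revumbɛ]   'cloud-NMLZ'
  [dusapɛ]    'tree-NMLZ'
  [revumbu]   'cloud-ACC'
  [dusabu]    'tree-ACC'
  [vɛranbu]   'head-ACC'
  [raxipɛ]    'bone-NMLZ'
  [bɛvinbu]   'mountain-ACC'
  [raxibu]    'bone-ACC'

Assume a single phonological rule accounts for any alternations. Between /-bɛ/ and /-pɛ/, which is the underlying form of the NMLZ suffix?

The NMLZ morpheme has two allomorphs, [-bɛ] and [-pɛ].
By contrast the ACC suffix keeps its initial [b] throughout — that segment must be underlying.
The NMLZ suffix is therefore /-pɛ/ underlyingly, with post-nasal voicing: voiceless stops become voiced after a nasal.

/-pɛ/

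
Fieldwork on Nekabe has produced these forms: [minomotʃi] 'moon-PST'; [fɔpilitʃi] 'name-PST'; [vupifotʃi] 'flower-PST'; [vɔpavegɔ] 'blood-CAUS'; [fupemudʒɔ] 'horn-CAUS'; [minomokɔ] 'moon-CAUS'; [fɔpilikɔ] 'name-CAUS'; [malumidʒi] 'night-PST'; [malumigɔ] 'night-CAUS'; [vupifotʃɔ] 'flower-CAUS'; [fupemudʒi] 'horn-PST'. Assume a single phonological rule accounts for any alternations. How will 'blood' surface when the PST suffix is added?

[vɔpavedʒi]

In [malumidʒi] and [malumigɔ] the final segment of 'night' alternates: [dʒ] ~ [g].
But 'horn' keeps [dʒ] in both environments ([fupemudʒi], [fupemudʒɔ]), so there is no rule changing /dʒ/ to [g] before the CAUS suffix.
The underlying segment must be /g/; /k/ and /g/ become palato-alveolar [tʃ] and [dʒ] before a front vowel, yielding [dʒ] there.
From [vɔpavegɔ] the stem 'blood' is /vɔpaveg/; before a front vowel this yields [vɔpavedʒi].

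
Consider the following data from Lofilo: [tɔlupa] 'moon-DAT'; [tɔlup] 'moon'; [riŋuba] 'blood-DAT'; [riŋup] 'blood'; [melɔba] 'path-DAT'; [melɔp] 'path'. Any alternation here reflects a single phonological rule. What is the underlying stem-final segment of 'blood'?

'blood' shows [b] ~ [p] at the end of the stem ([riŋuba] vs [riŋup]).
But 'moon' keeps [p] in both environments ([tɔlupa], [tɔlup]), so there is no rule changing /p/ to [b] before the DAT suffix.
The alternation reflects word-final obstruent devoicing: voiced obstruents become voiceless word-finally. /b/ is underlying.

/b/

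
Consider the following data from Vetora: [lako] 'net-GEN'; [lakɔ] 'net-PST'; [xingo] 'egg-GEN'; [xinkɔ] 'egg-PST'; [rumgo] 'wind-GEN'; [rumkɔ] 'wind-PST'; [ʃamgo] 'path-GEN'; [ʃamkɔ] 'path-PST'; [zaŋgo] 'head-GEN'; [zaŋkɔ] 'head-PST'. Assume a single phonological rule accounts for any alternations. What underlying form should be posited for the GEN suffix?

The GEN suffix surfaces as [-go] and [-ko], depending on the final segment of the stem.
The PST suffix, which begins with [k], is invariant after every stem; so [k] is not altered by any rule here.
The GEN suffix is therefore /-go/ underlyingly, with post-vocalic devoicing: voiced stops become voiceless after a vowel.

/-go/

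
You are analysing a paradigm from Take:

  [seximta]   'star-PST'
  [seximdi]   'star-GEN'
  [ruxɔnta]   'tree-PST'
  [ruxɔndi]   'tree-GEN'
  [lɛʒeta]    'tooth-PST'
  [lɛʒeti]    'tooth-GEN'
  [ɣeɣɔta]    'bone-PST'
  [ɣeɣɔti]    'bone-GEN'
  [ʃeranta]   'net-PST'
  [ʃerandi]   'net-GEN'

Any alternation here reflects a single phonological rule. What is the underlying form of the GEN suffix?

The GEN suffix surfaces as [-di] and [-ti], depending on the final segment of the stem.
By contrast the PST suffix keeps its initial [t] throughout — that segment must be underlying.
The GEN suffix is therefore /-di/ underlyingly, with post-vocalic devoicing: voiced stops become voiceless after a vowel.

/-di/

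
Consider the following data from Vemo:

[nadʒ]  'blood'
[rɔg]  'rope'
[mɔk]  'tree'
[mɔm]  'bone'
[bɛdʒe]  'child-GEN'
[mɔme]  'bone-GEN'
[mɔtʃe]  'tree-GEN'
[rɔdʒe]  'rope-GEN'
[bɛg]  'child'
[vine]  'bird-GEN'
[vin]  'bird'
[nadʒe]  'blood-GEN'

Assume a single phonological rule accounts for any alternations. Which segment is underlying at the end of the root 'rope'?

/g/

The root 'rope' surfaces as [rɔg] and [rɔdʒe], with a stem-final [g] ~ [dʒ] alternation.
The stem 'blood' ([nadʒ], [nadʒe]) shows [dʒ] unchanged in both environments, so [dʒ] cannot be basic with [g] derived in isolation.
Therefore /g/ is basic and [dʒ] is derived by palatalization before a front vowel (/k/ and /g/ become palato-alveolar [tʃ] and [dʒ] before a front vowel).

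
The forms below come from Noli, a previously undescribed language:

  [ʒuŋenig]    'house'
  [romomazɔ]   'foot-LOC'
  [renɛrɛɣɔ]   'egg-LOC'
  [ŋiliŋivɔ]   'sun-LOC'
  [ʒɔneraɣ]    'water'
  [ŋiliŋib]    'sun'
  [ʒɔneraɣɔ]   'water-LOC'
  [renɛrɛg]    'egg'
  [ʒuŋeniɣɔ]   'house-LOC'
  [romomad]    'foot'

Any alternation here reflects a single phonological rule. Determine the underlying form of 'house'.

/ʒuŋenig/

'house' shows [ɣ] ~ [g] at the end of the stem ([ʒuŋeniɣɔ] vs [ʒuŋenig]).
If /ɣ/ were underlying and a rule turned it into [g] in isolation, 'water' would also alternate; but it has [ɣ] in both [ʒɔneraɣɔ] and [ʒɔneraɣ].
The underlying segment must be /g/; voiced stops become fricatives between vowels, yielding [ɣ] there.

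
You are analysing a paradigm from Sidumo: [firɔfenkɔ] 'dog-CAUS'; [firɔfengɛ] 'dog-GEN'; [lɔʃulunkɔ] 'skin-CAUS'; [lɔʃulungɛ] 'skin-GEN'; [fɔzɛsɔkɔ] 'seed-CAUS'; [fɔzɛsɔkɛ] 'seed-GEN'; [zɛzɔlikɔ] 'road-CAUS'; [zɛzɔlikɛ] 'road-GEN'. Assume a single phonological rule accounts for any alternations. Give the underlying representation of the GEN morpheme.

/-gɛ/

The GEN morpheme has two allomorphs, [-gɛ] and [-kɛ].
By contrast the CAUS suffix keeps its initial [k] throughout — that segment must be underlying.
So the underlying form is /-gɛ/, and voiced stops become voiceless after a vowel.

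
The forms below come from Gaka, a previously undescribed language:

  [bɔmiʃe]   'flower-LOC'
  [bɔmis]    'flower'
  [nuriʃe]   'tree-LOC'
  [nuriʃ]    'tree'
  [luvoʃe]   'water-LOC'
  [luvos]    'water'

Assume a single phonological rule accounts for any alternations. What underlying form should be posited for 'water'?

/luvos/

The root 'water' surfaces as [luvoʃe] and [luvos], with a stem-final [ʃ] ~ [s] alternation.
If /ʃ/ were underlying and a rule turned it into [s] in isolation, 'tree' would also alternate; but it has [ʃ] in both [nuriʃe] and [nuriʃ].
The underlying segment must be /s/; /s/ becomes palato-alveolar [ʃ] before a front vowel, yielding [ʃ] there.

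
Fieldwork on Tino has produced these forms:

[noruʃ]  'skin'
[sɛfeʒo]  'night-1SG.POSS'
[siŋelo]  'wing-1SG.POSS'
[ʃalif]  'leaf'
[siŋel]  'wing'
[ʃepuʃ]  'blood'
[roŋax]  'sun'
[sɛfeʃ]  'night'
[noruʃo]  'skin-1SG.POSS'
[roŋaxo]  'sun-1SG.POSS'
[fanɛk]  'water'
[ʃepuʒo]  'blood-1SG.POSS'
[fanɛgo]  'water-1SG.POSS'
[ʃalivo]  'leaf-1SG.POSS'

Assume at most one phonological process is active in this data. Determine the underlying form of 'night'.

/sɛfeʒ/

The root 'night' surfaces as [sɛfeʒo] and [sɛfeʃ], with a stem-final [ʒ] ~ [ʃ] alternation.
But 'skin' keeps [ʃ] in both environments ([noruʃo], [noruʃ]), so there is no rule changing /ʃ/ to [ʒ] before the 1SG.POSS suffix.
Therefore /ʒ/ is basic and [ʃ] is derived by word-final obstruent devoicing (voiced obstruents become voiceless word-finally).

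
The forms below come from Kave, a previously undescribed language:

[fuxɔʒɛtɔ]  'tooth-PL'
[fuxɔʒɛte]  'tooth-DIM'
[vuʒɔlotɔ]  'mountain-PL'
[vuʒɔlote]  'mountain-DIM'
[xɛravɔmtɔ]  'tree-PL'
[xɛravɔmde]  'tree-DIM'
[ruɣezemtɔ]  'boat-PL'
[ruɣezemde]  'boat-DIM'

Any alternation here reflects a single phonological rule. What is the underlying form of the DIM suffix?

/-de/

The DIM morpheme has two allomorphs, [-de] and [-te].
The PL suffix, which begins with [t], is invariant after every stem; so [t] is not altered by any rule here.
So the underlying form is /-de/, and voiced stops become voiceless after a vowel.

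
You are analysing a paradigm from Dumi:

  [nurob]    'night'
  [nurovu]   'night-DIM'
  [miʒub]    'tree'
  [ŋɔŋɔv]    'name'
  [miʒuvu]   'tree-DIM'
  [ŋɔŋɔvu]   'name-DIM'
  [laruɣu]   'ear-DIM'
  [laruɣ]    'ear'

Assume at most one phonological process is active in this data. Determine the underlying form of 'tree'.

/miʒub/

The root 'tree' surfaces as [miʒuvu] and [miʒub], with a stem-final [v] ~ [b] alternation.
The stem 'name' ([ŋɔŋɔvu], [ŋɔŋɔv]) shows [v] unchanged in both environments, so [v] cannot be basic with [b] derived in isolation.
Therefore /b/ is basic and [v] is derived by intervocalic spirantization (voiced stops become fricatives between vowels).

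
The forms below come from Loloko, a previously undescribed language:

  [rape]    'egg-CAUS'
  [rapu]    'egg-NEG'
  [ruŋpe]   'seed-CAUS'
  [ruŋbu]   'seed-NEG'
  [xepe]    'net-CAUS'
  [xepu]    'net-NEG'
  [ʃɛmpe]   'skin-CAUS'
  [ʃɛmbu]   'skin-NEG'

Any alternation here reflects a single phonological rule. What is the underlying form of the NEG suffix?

/-bu/

The NEG suffix surfaces as [-bu] and [-pu], depending on the final segment of the stem.
By contrast the CAUS suffix keeps its initial [p] throughout — that segment must be underlying.
The NEG suffix is therefore /-bu/ underlyingly, with post-vocalic devoicing: voiced stops become voiceless after a vowel.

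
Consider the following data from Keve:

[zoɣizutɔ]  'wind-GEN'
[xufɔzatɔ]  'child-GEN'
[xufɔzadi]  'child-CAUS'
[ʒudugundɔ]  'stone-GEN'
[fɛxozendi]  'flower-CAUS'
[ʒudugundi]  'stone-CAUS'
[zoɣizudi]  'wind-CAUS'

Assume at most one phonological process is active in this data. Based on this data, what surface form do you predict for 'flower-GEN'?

The GEN morpheme has two allomorphs, [-dɔ] and [-tɔ].
The CAUS suffix, which begins with [d], is invariant after every stem; so [d] is not altered by any rule here.
So the underlying form is /-tɔ/, and voiceless stops become voiced after a nasal.
After 'flower', which ends in a nasal, the suffix surfaces as [-dɔ], giving [fɛxozendɔ].

[fɛxozendɔ]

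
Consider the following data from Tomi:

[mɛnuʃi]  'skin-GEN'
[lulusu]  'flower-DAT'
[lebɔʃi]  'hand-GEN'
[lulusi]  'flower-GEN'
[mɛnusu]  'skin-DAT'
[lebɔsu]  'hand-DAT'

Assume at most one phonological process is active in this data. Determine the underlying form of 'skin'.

'skin' shows [s] ~ [ʃ] at the end of the stem ([mɛnusu] vs [mɛnuʃi]).
The stem 'flower' ([lulusu], [lulusi]) shows [s] unchanged in both environments, so [s] cannot be basic with [ʃ] derived before the GEN suffix.
So /ʃ/ is underlying, and a rule of depalatalization — palato-alveolar /ʃ/ becomes [s] when no front vowel follows — gives [s].

/mɛnuʃ/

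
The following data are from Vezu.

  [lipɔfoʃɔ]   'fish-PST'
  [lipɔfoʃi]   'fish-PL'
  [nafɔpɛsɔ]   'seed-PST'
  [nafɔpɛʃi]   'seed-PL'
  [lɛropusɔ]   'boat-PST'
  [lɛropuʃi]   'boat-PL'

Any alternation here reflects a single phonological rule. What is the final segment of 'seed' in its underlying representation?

'seed' shows [s] ~ [ʃ] at the end of the stem ([nafɔpɛsɔ] vs [nafɔpɛʃi]).
The stem 'fish' ([lipɔfoʃɔ], [lipɔfoʃi]) shows [ʃ] unchanged in both environments, so [ʃ] cannot be basic with [s] derived before the PST suffix.
The underlying segment must be /s/; /s/ becomes palato-alveolar [ʃ] before a front vowel, yielding [ʃ] there.

/s/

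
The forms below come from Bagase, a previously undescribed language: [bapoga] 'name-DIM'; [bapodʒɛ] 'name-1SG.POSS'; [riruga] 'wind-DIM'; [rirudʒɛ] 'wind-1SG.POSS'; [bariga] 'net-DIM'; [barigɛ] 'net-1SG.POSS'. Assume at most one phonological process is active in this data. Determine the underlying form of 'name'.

/bapodʒ/

'name' shows [g] ~ [dʒ] at the end of the stem ([bapoga] vs [bapodʒɛ]).
But 'net' keeps [g] in both environments ([bariga], [barigɛ]), so there is no rule changing /g/ to [dʒ] before the 1SG.POSS suffix.
The underlying segment must be /dʒ/; palato-alveolar /dʒ/ becomes [g] when no front vowel follows, yielding [g] there.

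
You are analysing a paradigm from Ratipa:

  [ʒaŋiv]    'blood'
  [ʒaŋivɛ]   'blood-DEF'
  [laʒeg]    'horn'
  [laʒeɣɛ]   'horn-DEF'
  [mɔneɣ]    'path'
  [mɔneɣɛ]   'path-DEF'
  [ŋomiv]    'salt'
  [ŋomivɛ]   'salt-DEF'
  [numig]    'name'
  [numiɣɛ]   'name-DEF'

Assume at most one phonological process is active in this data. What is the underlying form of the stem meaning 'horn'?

The root 'horn' surfaces as [laʒeg] and [laʒeɣɛ], with a stem-final [g] ~ [ɣ] alternation.
The stem 'path' ([mɔneɣ], [mɔneɣɛ]) shows [ɣ] unchanged in both environments, so [ɣ] cannot be basic with [g] derived in isolation.
Therefore /g/ is basic and [ɣ] is derived by intervocalic spirantization (voiced stops become fricatives between vowels).
Hence 'horn' is /laʒeg/ underlyingly.

/laʒeg/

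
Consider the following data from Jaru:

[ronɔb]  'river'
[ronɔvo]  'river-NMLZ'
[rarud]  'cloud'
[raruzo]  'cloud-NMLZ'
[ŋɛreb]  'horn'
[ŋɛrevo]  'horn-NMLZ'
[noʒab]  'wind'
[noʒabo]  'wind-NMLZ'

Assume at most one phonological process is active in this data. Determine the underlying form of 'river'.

The root 'river' surfaces as [ronɔb] and [ronɔvo], with a stem-final [b] ~ [v] alternation.
But 'wind' keeps [b] in both environments ([noʒab], [noʒabo]), so there is no rule changing /b/ to [v] before the NMLZ suffix.
Therefore /v/ is basic and [b] is derived by word-final hardening (voiced fricatives become stops word-finally).
Hence 'river' is /ronɔv/ underlyingly.

/ronɔv/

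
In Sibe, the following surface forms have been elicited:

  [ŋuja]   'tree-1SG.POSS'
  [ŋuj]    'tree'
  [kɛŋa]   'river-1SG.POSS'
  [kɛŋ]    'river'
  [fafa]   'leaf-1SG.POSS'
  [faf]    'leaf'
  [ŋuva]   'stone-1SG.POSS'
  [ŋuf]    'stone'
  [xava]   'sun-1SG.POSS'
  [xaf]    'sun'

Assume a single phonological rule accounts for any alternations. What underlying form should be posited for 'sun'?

The root 'sun' surfaces as [xava] and [xaf], with a stem-final [v] ~ [f] alternation.
If /f/ were underlying and a rule turned it into [v] before the 1SG.POSS suffix, 'leaf' would also alternate; but it has [f] in both [fafa] and [faf].
The alternation reflects word-final obstruent devoicing: voiced obstruents become voiceless word-finally. /v/ is underlying.

/xav/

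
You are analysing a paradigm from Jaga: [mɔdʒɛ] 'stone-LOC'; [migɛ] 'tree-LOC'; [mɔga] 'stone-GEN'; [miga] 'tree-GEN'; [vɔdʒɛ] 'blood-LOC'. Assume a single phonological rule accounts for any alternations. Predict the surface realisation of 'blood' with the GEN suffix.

'stone' shows [dʒ] ~ [g] at the end of the stem ([mɔdʒɛ] vs [mɔga]).
The stem 'tree' ([migɛ], [miga]) shows [g] unchanged in both environments, so [g] cannot be basic with [dʒ] derived before the LOC suffix.
So /dʒ/ is underlying, and a rule of depalatalization — palato-alveolar /dʒ/ becomes [g] when no front vowel follows — gives [g].
The one attested form of 'blood', [vɔdʒɛ], shows underlying /vɔdʒ/. Applying the same rule when no front vowel follows gives [vɔga].

[vɔga]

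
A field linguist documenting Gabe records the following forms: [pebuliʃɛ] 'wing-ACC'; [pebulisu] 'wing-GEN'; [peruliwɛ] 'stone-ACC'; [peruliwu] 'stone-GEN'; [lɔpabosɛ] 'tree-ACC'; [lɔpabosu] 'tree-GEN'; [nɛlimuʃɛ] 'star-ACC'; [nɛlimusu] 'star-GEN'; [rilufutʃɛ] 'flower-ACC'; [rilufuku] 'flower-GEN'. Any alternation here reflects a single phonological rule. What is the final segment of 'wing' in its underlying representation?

/ʃ/

The stem for 'wing' ends in [ʃ] in [pebuliʃɛ] but [s] in [pebulisu].
The stem 'tree' ([lɔpabosɛ], [lɔpabosu]) shows [s] unchanged in both environments, so [s] cannot be basic with [ʃ] derived before the ACC suffix.
Therefore /ʃ/ is basic and [s] is derived by depalatalization (palato-alveolar /tʃ/ and /ʃ/ become [k] and [s] when no front vowel follows).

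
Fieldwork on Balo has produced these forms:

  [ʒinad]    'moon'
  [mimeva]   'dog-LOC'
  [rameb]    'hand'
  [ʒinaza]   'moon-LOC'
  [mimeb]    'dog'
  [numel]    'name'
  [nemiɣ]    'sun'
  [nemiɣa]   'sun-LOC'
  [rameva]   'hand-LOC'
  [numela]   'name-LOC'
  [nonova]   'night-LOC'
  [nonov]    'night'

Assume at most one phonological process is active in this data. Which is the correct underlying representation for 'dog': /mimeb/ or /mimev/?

/mimeb/

'dog' shows [b] ~ [v] at the end of the stem ([mimeb] vs [mimeva]).
If /v/ were underlying and a rule turned it into [b] in isolation, 'night' would also alternate; but it has [v] in both [nonov] and [nonova].
Therefore /b/ is basic and [v] is derived by intervocalic spirantization (voiced stops become fricatives between vowels).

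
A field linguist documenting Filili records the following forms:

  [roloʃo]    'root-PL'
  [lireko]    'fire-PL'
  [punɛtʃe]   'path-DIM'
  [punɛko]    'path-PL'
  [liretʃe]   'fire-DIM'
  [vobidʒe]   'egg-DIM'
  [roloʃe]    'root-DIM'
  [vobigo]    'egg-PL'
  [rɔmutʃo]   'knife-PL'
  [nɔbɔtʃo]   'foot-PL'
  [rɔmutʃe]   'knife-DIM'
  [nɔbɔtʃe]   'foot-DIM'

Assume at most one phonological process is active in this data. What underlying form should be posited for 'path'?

The root 'path' surfaces as [punɛko] and [punɛtʃe], with a stem-final [k] ~ [tʃ] alternation.
If /tʃ/ were underlying and a rule turned it into [k] before the PL suffix, 'knife' would also alternate; but it has [tʃ] in both [rɔmutʃo] and [rɔmutʃe].
Therefore /k/ is basic and [tʃ] is derived by palatalization before a front vowel (/k/ and /g/ become palato-alveolar [tʃ] and [dʒ] before a front vowel).
Hence 'path' is /punɛk/ underlyingly.

/punɛk/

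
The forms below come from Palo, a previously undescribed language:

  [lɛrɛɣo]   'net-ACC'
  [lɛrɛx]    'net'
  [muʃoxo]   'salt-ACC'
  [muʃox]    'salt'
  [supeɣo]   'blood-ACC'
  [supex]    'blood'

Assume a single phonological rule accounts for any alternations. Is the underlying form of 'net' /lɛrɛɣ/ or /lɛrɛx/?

The root 'net' surfaces as [lɛrɛɣo] and [lɛrɛx], with a stem-final [ɣ] ~ [x] alternation.
If /x/ were underlying and a rule turned it into [ɣ] before the ACC suffix, 'salt' would also alternate; but it has [x] in both [muʃoxo] and [muʃox].
The alternation reflects word-final obstruent devoicing: voiced obstruents become voiceless word-finally. /ɣ/ is underlying.

/lɛrɛɣ/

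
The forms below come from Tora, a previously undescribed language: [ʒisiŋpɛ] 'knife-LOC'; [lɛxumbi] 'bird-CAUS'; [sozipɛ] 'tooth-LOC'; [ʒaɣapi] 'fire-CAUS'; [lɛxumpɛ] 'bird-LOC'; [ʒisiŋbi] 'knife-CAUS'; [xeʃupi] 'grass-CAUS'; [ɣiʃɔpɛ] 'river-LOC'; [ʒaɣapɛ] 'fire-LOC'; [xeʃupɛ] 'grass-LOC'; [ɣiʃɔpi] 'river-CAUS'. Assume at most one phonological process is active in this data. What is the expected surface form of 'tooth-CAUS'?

The CAUS morpheme has two allomorphs, [-bi] and [-pi].
The LOC suffix, which begins with [p], is invariant after every stem; so [p] is not altered by any rule here.
So the underlying form is /-bi/, and voiced stops become voiceless after a vowel.
After 'tooth', which ends in a vowel, the suffix surfaces as [-pi], giving [sozipi].

[sozipi]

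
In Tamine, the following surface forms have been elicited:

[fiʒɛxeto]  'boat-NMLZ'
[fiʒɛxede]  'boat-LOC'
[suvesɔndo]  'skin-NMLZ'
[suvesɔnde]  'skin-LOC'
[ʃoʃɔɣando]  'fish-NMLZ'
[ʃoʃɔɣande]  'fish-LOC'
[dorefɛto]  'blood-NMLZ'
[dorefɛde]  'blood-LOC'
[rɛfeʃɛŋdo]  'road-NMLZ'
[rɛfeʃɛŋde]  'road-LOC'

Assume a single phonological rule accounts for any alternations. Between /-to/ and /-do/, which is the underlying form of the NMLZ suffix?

/-to/

The NMLZ morpheme has two allomorphs, [-do] and [-to].
The LOC suffix, which begins with [d], is invariant after every stem; so [d] is not altered by any rule here.
So the underlying form is /-to/, and voiceless stops become voiced after a nasal.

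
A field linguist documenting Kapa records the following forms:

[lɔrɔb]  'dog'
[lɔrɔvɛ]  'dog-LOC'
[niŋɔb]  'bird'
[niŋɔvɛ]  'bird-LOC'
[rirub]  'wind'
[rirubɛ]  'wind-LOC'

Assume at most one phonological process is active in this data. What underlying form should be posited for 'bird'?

The stem for 'bird' ends in [b] in [niŋɔb] but [v] in [niŋɔvɛ].
But 'wind' keeps [b] in both environments ([rirub], [rirubɛ]), so there is no rule changing /b/ to [v] before the LOC suffix.
Therefore /v/ is basic and [b] is derived by word-final hardening (voiced fricatives become stops word-finally).
Hence 'bird' is /niŋɔv/ underlyingly.

/niŋɔv/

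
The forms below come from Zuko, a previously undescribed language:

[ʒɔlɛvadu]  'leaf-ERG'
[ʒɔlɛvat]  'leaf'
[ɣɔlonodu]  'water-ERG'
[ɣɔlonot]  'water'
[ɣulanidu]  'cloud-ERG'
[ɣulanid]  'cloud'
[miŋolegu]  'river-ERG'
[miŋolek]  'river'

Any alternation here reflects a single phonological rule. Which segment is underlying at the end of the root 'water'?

In [ɣɔlonodu] and [ɣɔlonot] the final segment of 'water' alternates: [d] ~ [t].
Compare 'cloud', with invariant [d] in [ɣulanidu] and [ɣulanid]: an analysis with underlying /d/ and a rule producing [t] in isolation would wrongly predict alternation here too.
The alternation reflects intervocalic voicing: voiceless stops become voiced between vowels. /t/ is underlying.

/t/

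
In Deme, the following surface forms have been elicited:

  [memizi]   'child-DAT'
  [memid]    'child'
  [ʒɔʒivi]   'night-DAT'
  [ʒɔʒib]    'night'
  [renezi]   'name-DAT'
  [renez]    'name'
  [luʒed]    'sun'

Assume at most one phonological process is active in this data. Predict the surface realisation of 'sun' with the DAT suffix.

In [memizi] and [memid] the final segment of 'child' alternates: [z] ~ [d].
If /z/ were underlying and a rule turned it into [d] in isolation, 'name' would also alternate; but it has [z] in both [renezi] and [renez].
Therefore /d/ is basic and [z] is derived by intervocalic spirantization (voiced stops become fricatives between vowels).
From [luʒed] the stem 'sun' is /luʒed/; between vowels this yields [luʒezi].

[luʒezi]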